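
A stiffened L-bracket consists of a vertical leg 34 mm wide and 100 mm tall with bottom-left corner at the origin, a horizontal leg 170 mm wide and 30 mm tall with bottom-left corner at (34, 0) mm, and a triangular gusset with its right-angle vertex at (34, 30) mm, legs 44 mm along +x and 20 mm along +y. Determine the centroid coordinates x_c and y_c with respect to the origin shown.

x_c = 76.75 mm, y_c = 29.38 mm

vertical leg: A = 34 × 100 = 3400.00, centroid at (17.00, 50.00).
horizontal leg: A = 170 × 30 = 5100.00, centroid at (119.00, 15.00).
gusset: A = ½·44·20 = 440.00, centroid at (48.67, 36.67).
ΣA = 8940.00 mm², ΣAx_c = 686113.33 mm³, ΣAy_c = 262633.33 mm³.
x_c = 686113.33/8940.00 = 76.75 mm; y_c = 262633.33/8940.00 = 29.38 mm.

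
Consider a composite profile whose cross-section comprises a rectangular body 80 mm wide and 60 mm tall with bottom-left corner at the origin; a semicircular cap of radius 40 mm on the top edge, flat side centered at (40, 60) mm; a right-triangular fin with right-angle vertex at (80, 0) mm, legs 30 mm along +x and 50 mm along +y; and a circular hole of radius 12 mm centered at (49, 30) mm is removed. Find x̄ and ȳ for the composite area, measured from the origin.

x̄ = 44.39 mm, ȳ = 44.20 mm

rectangular body: A = 80 × 60 = 4800.00, centroid at (40.00, 30.00).
semicircular top: A = ½π·40² = 2513.27, centroid at (40.00, 76.98).
triangular fin: A = ½·30·50 = 750.00, centroid at (90.00, 16.67).
hole: A = −π·12² = -452.39, centroid at (49.00, 30.00).
ΣA = 7610.88 mm²
ΣAx̄ = (4800.00)(40.00) + (2513.27)(40.00) + (750.00)(90.00) + (-452.39)(49.00) = 337863.89 mm³
ΣAȳ = (4800.00)(30.00) + (2513.27)(76.98) + (750.00)(16.67) + (-452.39)(30.00) = 336391.43 mm³
x̄ = 337863.89 / 7610.88 = 44.39 mm
ȳ = 336391.43 / 7610.88 = 44.20 mm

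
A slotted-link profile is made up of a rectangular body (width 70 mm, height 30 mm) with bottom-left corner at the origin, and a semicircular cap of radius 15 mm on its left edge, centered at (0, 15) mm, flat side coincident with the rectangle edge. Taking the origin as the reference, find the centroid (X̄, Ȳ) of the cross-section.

X̄ = 29.04 mm, Ȳ = 15.00 mm

rectangular body: A = 70 × 30 = 2100.00, centroid at (35.00, 15.00).
semicircular end: A = ½π·15² = 353.43, centroid at (-6.37, 15.00).
ΣA = 2453.43 mm²
ΣAX̄ = (2100.00)(35.00) + (353.43)(-6.37) = 71250.00 mm³
ΣAȲ = (2100.00)(15.00) + (353.43)(15.00) = 36801.44 mm³
X̄ = 71250.00 / 2453.43 = 29.04 mm
Ȳ = 36801.44 / 2453.43 = 15.00 mm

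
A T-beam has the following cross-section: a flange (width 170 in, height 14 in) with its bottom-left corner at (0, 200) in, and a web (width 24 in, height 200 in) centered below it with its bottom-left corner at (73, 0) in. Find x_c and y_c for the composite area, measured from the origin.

web: A = 24 × 200 = 4800.00, centroid at (85.00, 100.00).
flange: A = 170 × 14 = 2380.00, centroid at (85.00, 207.00).
ΣA = 7180.00 in²
ΣAx_c = (4800.00)(85.00) + (2380.00)(85.00) = 610300.00 in³
ΣAy_c = (4800.00)(100.00) + (2380.00)(207.00) = 972660.00 in³
x_c = 610300.00 / 7180.00 = 85.00 in
y_c = 972660.00 / 7180.00 = 135.47 in

x_c = 85.00 in, y_c = 135.47 in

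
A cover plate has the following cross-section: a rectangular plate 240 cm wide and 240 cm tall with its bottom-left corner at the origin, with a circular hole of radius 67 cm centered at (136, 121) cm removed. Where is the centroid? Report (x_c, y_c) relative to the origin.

x_c = 114.81 cm, y_c = 119.68 cm

plate: A = 240 × 240 = 57600.00, centroid at (120.00, 120.00).
hole: A = −π·67² = -14102.61, centroid at (136.00, 121.00).
ΣA = 43497.39 cm²
ΣAx_c = (57600.00)(120.00) + (-14102.61)(136.00) = 4994045.12 cm³
ΣAy_c = (57600.00)(120.00) + (-14102.61)(121.00) = 5205584.26 cm³
x_c = 4994045.12 / 43497.39 = 114.81 cm
y_c = 5205584.26 / 43497.39 = 119.68 cm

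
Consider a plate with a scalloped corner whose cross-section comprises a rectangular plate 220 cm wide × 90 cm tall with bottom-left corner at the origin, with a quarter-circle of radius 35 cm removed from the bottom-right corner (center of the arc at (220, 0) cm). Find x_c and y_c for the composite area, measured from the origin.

x_c = 105.14 cm, y_c = 46.54 cm

plate: A = 220 × 90 = 19800.00, centroid at (110.00, 45.00).
removed quarter-circle: A = −¼π·35² = -962.11, centroid at (205.15, 14.85).
ΣA = 18837.89 cm²
ΣAx_c = (19800.00)(110.00) + (-962.11)(205.15) = 1980626.86 cm³
ΣAy_c = (19800.00)(45.00) + (-962.11)(14.85) = 876708.33 cm³
x_c = 1980626.86 / 18837.89 = 105.14 cm
y_c = 876708.33 / 18837.89 = 46.54 cm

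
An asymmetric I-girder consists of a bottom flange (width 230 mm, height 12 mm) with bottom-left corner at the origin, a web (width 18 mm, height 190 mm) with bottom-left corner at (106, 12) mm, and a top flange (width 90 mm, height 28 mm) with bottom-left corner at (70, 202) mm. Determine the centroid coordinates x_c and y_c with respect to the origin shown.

x_c = 115.00 mm, y_c = 106.53 mm

bottom flange: A = 230 × 12 = 2760.00, centroid at (115.00, 6.00).
web: A = 18 × 190 = 3420.00, centroid at (115.00, 107.00).
top flange: A = 90 × 28 = 2520.00, centroid at (115.00, 216.00).
ΣA = 8700.00 mm²
ΣAx_c = (2760.00)(115.00) + (3420.00)(115.00) + (2520.00)(115.00) = 1000500.00 mm³
ΣAy_c = (2760.00)(6.00) + (3420.00)(107.00) + (2520.00)(216.00) = 926820.00 mm³
x_c = 1000500.00 / 8700.00 = 115.00 mm
y_c = 926820.00 / 8700.00 = 106.53 mm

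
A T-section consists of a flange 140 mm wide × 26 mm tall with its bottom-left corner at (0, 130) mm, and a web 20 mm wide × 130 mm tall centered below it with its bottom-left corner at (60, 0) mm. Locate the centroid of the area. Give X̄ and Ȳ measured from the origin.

web: A = 20 × 130 = 2600.00, centroid at (70.00, 65.00).
flange: A = 140 × 26 = 3640.00, centroid at (70.00, 143.00).
ΣA = 6240.00 mm², ΣAX̄ = 436800.00 mm³, ΣAȲ = 689520.00 mm³.
X̄ = 436800.00/6240.00 = 70.00 mm; Ȳ = 689520.00/6240.00 = 110.50 mm.

X̄ = 70.00 mm, Ȳ = 110.50 mm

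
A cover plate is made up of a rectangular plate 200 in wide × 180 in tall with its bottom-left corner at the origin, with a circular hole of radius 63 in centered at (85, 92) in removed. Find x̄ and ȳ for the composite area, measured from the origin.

plate: A = 200 × 180 = 36000.00, centroid at (100.00, 90.00).
hole: A = −π·63² = -12468.98, centroid at (85.00, 92.00).
ΣA = 23531.02 in²
ΣAx̄ = (36000.00)(100.00) + (-12468.98)(85.00) = 2540136.59 in³
ΣAȳ = (36000.00)(90.00) + (-12468.98)(92.00) = 2092853.73 in³
x̄ = 2540136.59 / 23531.02 = 107.95 in
ȳ = 2092853.73 / 23531.02 = 88.94 in

x̄ = 107.95 in, ȳ = 88.94 in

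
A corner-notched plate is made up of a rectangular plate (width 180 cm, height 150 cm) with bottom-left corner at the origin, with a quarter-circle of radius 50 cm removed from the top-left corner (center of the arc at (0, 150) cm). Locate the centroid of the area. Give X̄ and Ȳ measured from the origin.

X̄ = 95.39 cm, Ȳ = 70.78 cm

plate: A = 180 × 150 = 27000.00, centroid at (90.00, 75.00).
removed quarter-circle: A = −¼π·50² = -1963.50, centroid at (21.22, 128.78).
ΣA = 25036.50 cm²
ΣAX̄ = (27000.00)(90.00) + (-1963.50)(21.22) = 2388333.33 cm³
ΣAȲ = (27000.00)(75.00) + (-1963.50)(128.78) = 1772142.36 cm³
X̄ = 2388333.33 / 25036.50 = 95.39 cm
Ȳ = 1772142.36 / 25036.50 = 70.78 cm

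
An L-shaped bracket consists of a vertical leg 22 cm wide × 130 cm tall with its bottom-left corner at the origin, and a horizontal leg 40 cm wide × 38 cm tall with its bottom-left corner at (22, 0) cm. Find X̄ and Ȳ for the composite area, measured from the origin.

X̄ = 21.76 cm, Ȳ = 49.04 cm

vertical leg: A = 22 × 130 = 2860.00, centroid at (11.00, 65.00).
horizontal leg: A = 40 × 38 = 1520.00, centroid at (42.00, 19.00).
ΣA = 4380.00 cm², ΣAX̄ = 95300.00 cm³, ΣAȲ = 214780.00 cm³.
X̄ = 95300.00/4380.00 = 21.76 cm; Ȳ = 214780.00/4380.00 = 49.04 cm.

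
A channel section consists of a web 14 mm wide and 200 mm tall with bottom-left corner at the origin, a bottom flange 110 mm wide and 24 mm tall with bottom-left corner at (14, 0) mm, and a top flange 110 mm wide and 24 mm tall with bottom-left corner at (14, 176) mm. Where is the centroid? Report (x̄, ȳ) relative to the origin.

web: A = 14 × 200 = 2800.00, centroid at (7.00, 100.00).
bottom flange: A = 110 × 24 = 2640.00, centroid at (69.00, 12.00).
top flange: A = 110 × 24 = 2640.00, centroid at (69.00, 188.00).
ΣA = 8080.00 mm²
ΣAx̄ = (2800.00)(7.00) + (2640.00)(69.00) + (2640.00)(69.00) = 383920.00 mm³
ΣAȳ = (2800.00)(100.00) + (2640.00)(12.00) + (2640.00)(188.00) = 808000.00 mm³
x̄ = 383920.00 / 8080.00 = 47.51 mm
ȳ = 808000.00 / 8080.00 = 100.00 mm

x̄ = 47.51 mm, ȳ = 100.00 mm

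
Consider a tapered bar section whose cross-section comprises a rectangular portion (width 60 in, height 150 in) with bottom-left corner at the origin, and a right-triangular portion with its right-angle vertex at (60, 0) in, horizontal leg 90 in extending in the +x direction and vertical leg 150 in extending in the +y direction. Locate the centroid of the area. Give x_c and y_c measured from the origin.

rectangular portion: A = 60 × 150 = 9000.00, centroid at (30.00, 75.00).
triangular portion: A = ½·90·150 = 6750.00, centroid at (90.00, 50.00).
ΣA = 15750.00 in², ΣAx_c = 877500.00 in³, ΣAy_c = 1012500.00 in³.
x_c = 877500.00/15750.00 = 55.71 in; y_c = 1012500.00/15750.00 = 64.29 in.

x_c = 55.71 in, y_c = 64.29 in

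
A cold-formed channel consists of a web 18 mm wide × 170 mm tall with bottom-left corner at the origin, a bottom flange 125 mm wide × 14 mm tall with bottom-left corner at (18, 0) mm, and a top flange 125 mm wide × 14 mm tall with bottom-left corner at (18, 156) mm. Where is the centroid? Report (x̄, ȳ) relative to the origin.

web: A = 18 × 170 = 3060.00, centroid at (9.00, 85.00).
bottom flange: A = 125 × 14 = 1750.00, centroid at (80.50, 7.00).
top flange: A = 125 × 14 = 1750.00, centroid at (80.50, 163.00).
ΣA = 6560.00 mm²
ΣAx̄ = (3060.00)(9.00) + (1750.00)(80.50) + (1750.00)(80.50) = 309290.00 mm³
ΣAȳ = (3060.00)(85.00) + (1750.00)(7.00) + (1750.00)(163.00) = 557600.00 mm³
x̄ = 309290.00 / 6560.00 = 47.15 mm
ȳ = 557600.00 / 6560.00 = 85.00 mm

x̄ = 47.15 mm, ȳ = 85.00 mm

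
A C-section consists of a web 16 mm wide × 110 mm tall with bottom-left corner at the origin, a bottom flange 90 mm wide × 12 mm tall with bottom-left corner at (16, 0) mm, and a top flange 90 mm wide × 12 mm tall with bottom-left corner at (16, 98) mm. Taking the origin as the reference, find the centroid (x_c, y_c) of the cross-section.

x_c = 37.20 mm, y_c = 55.00 mm

Part | A | x̄ᵢ | ȳᵢ | A·x̄ᵢ | A·ȳᵢ
web | 1760.00 | 8.00 | 55.00 | 14080.00 | 96800.00
bottom flange | 1080.00 | 61.00 | 6.00 | 65880.00 | 6480.00
top flange | 1080.00 | 61.00 | 104.00 | 65880.00 | 112320.00
Σ | 3920.00 |  |  | 145840.00 | 215600.00
x_c = 145840.00 / 3920.00 = 37.20 mm
y_c = 215600.00 / 3920.00 = 55.00 mm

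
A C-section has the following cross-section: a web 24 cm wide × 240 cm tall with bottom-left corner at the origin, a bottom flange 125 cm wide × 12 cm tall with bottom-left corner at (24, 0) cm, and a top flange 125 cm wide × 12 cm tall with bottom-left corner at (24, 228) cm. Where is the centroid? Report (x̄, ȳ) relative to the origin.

x̄ = 37.51 cm, ȳ = 120.00 cm

web: A = 24 × 240 = 5760.00, centroid at (12.00, 120.00).
bottom flange: A = 125 × 12 = 1500.00, centroid at (86.50, 6.00).
top flange: A = 125 × 12 = 1500.00, centroid at (86.50, 234.00).
ΣA = 8760.00 cm²
ΣAx̄ = (5760.00)(12.00) + (1500.00)(86.50) + (1500.00)(86.50) = 328620.00 cm³
ΣAȳ = (5760.00)(120.00) + (1500.00)(6.00) + (1500.00)(234.00) = 1051200.00 cm³
x̄ = 328620.00 / 8760.00 = 37.51 cm
ȳ = 1051200.00 / 8760.00 = 120.00 cm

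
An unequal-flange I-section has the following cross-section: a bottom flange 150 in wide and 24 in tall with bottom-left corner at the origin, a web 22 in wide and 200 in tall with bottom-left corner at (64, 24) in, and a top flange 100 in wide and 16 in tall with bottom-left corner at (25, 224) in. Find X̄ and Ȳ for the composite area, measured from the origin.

X̄ = 75.00 in, Ȳ = 100.00 in

bottom flange: A = 150 × 24 = 3600.00, centroid at (75.00, 12.00).
web: A = 22 × 200 = 4400.00, centroid at (75.00, 124.00).
top flange: A = 100 × 16 = 1600.00, centroid at (75.00, 232.00).
ΣA = 9600.00 in², ΣAX̄ = 720000.00 in³, ΣAȲ = 960000.00 in³.
X̄ = 720000.00/9600.00 = 75.00 in; Ȳ = 960000.00/9600.00 = 100.00 in.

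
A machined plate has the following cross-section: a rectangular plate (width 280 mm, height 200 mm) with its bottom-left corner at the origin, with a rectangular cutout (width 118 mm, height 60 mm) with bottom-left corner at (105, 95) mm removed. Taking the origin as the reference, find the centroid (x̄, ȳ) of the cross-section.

x̄ = 136.53 mm, ȳ = 96.38 mm

plate: A = 280 × 200 = 56000.00, centroid at (140.00, 100.00).
hole: A = −(118 × 60) = -7080.00, centroid at (164.00, 125.00).
ΣA = 48920.00 mm², ΣAx̄ = 6678880.00 mm³, ΣAȳ = 4715000.00 mm³.
x̄ = 6678880.00/48920.00 = 136.53 mm; ȳ = 4715000.00/48920.00 = 96.38 mm.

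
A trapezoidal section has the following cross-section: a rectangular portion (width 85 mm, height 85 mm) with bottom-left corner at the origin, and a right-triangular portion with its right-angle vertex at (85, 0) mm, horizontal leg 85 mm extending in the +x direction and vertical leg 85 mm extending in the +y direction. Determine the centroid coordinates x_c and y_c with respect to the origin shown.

rectangular portion: A = 85 × 85 = 7225.00, centroid at (42.50, 42.50).
triangular portion: A = ½·85·85 = 3612.50, centroid at (113.33, 28.33).
ΣA = 10837.50 mm²
ΣAx_c = (7225.00)(42.50) + (3612.50)(113.33) = 716479.17 mm³
ΣAy_c = (7225.00)(42.50) + (3612.50)(28.33) = 409416.67 mm³
x_c = 716479.17 / 10837.50 = 66.11 mm
y_c = 409416.67 / 10837.50 = 37.78 mm

x_c = 66.11 mm, y_c = 37.78 mm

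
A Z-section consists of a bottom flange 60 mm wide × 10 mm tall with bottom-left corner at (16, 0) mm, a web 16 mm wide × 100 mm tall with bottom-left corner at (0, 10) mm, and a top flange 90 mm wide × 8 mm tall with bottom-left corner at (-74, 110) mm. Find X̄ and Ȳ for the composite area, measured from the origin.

X̄ = 6.68 mm, Ȳ = 62.01 mm

Part | A | x̄ᵢ | ȳᵢ | A·x̄ᵢ | A·ȳᵢ
bottom flange | 600.00 | 46.00 | 5.00 | 27600.00 | 3000.00
web | 1600.00 | 8.00 | 60.00 | 12800.00 | 96000.00
top flange | 720.00 | -29.00 | 114.00 | -20880.00 | 82080.00
Σ | 2920.00 |  |  | 19520.00 | 181080.00
X̄ = 19520.00 / 2920.00 = 6.68 mm
Ȳ = 181080.00 / 2920.00 = 62.01 mm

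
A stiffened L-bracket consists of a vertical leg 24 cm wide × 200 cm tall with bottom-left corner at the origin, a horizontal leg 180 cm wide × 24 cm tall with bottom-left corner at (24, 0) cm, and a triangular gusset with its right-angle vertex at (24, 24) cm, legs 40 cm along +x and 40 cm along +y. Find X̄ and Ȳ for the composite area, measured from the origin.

vertical leg: A = 24 × 200 = 4800.00, centroid at (12.00, 100.00).
horizontal leg: A = 180 × 24 = 4320.00, centroid at (114.00, 12.00).
gusset: A = ½·40·40 = 800.00, centroid at (37.33, 37.33).
ΣA = 9920.00 cm², ΣAX̄ = 579946.67 cm³, ΣAȲ = 561706.67 cm³.
X̄ = 579946.67/9920.00 = 58.46 cm; Ȳ = 561706.67/9920.00 = 56.62 cm.

X̄ = 58.46 cm, Ȳ = 56.62 cm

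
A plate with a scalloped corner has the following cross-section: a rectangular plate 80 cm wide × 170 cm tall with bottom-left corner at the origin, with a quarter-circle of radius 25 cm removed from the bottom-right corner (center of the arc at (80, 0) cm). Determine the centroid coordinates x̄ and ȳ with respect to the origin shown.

x̄ = 38.90 cm, ȳ = 87.79 cm

Part | A | x̄ᵢ | ȳᵢ | A·x̄ᵢ | A·ȳᵢ
plate | 13600.00 | 40.00 | 85.00 | 544000.00 | 1156000.00
removed quarter-circle | -490.87 | 69.39 | 10.61 | -34061.57 | -5208.33
Σ | 13109.13 |  |  | 509938.43 | 1150791.67
x̄ = 509938.43 / 13109.13 = 38.90 cm
ȳ = 1150791.67 / 13109.13 = 87.79 cm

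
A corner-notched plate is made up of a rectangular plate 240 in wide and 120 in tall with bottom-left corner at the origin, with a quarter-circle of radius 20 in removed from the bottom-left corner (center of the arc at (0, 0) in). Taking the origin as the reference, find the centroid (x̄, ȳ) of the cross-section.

plate: A = 240 × 120 = 28800.00, centroid at (120.00, 60.00).
removed quarter-circle: A = −¼π·20² = -314.16, centroid at (8.49, 8.49).
ΣA = 28485.84 in², ΣAx̄ = 3453333.33 in³, ΣAȳ = 1725333.33 in³.
x̄ = 3453333.33/28485.84 = 121.23 in; ȳ = 1725333.33/28485.84 = 60.57 in.

x̄ = 121.23 in, ȳ = 60.57 in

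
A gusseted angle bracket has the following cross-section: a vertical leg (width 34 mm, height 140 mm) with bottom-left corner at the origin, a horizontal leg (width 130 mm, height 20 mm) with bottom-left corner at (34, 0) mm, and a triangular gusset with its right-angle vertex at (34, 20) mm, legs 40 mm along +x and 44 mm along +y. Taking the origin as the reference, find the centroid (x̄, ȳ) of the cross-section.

x̄ = 46.11 mm, ȳ = 47.29 mm

vertical leg: A = 34 × 140 = 4760.00, centroid at (17.00, 70.00).
horizontal leg: A = 130 × 20 = 2600.00, centroid at (99.00, 10.00).
gusset: A = ½·40·44 = 880.00, centroid at (47.33, 34.67).
ΣA = 8240.00 mm², ΣAx̄ = 379973.33 mm³, ΣAȳ = 389706.67 mm³.
x̄ = 379973.33/8240.00 = 46.11 mm; ȳ = 389706.67/8240.00 = 47.29 mm.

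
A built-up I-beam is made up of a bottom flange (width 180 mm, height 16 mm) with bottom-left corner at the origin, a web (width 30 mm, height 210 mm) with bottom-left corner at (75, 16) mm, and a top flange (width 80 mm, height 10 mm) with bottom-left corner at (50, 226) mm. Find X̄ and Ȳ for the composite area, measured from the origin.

bottom flange: A = 180 × 16 = 2880.00, centroid at (90.00, 8.00).
web: A = 30 × 210 = 6300.00, centroid at (90.00, 121.00).
top flange: A = 80 × 10 = 800.00, centroid at (90.00, 231.00).
ΣA = 9980.00 mm²
ΣAX̄ = (2880.00)(90.00) + (6300.00)(90.00) + (800.00)(90.00) = 898200.00 mm³
ΣAȲ = (2880.00)(8.00) + (6300.00)(121.00) + (800.00)(231.00) = 970140.00 mm³
X̄ = 898200.00 / 9980.00 = 90.00 mm
Ȳ = 970140.00 / 9980.00 = 97.21 mm

X̄ = 90.00 mm, Ȳ = 97.21 mm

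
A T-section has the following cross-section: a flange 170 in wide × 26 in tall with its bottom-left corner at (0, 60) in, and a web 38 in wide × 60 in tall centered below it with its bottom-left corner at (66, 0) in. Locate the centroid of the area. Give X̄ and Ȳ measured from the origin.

X̄ = 85.00 in, Ȳ = 58.37 in

web: A = 38 × 60 = 2280.00, centroid at (85.00, 30.00).
flange: A = 170 × 26 = 4420.00, centroid at (85.00, 73.00).
ΣA = 6700.00 in²
ΣAX̄ = (2280.00)(85.00) + (4420.00)(85.00) = 569500.00 in³
ΣAȲ = (2280.00)(30.00) + (4420.00)(73.00) = 391060.00 in³
X̄ = 569500.00 / 6700.00 = 85.00 in
Ȳ = 391060.00 / 6700.00 = 58.37 in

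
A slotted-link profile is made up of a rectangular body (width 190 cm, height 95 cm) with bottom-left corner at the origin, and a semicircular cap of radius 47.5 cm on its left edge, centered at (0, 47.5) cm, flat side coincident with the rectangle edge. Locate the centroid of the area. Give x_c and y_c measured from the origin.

x_c = 76.10 cm, y_c = 47.50 cm

rectangular body: A = 190 × 95 = 18050.00, centroid at (95.00, 47.50).
semicircular end: A = ½π·47.5² = 3544.11, centroid at (-20.16, 47.50).
ΣA = 21594.11 cm², ΣAx_c = 1643302.08 cm³, ΣAy_c = 1025720.19 cm³.
x_c = 1643302.08/21594.11 = 76.10 cm; y_c = 1025720.19/21594.11 = 47.50 cm.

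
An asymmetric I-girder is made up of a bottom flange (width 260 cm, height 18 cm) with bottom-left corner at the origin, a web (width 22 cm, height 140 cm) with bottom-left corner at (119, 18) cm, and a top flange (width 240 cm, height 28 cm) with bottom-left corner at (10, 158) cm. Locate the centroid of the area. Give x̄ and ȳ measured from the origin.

x̄ = 130.00 cm, ȳ = 101.45 cm

bottom flange: A = 260 × 18 = 4680.00, centroid at (130.00, 9.00).
web: A = 22 × 140 = 3080.00, centroid at (130.00, 88.00).
top flange: A = 240 × 28 = 6720.00, centroid at (130.00, 172.00).
ΣA = 14480.00 cm², ΣAx̄ = 1882400.00 cm³, ΣAȳ = 1469000.00 cm³.
x̄ = 1882400.00/14480.00 = 130.00 cm; ȳ = 1469000.00/14480.00 = 101.45 cm.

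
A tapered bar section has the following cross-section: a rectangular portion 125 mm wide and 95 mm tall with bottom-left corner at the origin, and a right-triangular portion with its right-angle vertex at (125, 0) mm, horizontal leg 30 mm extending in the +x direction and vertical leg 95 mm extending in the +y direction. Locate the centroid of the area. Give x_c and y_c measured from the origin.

x_c = 70.27 mm, y_c = 45.80 mm

rectangular portion: A = 125 × 95 = 11875.00, centroid at (62.50, 47.50).
triangular portion: A = ½·30·95 = 1425.00, centroid at (135.00, 31.67).
ΣA = 13300.00 mm²
ΣAx_c = (11875.00)(62.50) + (1425.00)(135.00) = 934562.50 mm³
ΣAy_c = (11875.00)(47.50) + (1425.00)(31.67) = 609187.50 mm³
x_c = 934562.50 / 13300.00 = 70.27 mm
y_c = 609187.50 / 13300.00 = 45.80 mm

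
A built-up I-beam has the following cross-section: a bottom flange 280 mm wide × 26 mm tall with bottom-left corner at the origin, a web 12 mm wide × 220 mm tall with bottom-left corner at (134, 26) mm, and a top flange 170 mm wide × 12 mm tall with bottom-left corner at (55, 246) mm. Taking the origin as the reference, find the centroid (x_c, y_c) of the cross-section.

bottom flange: A = 280 × 26 = 7280.00, centroid at (140.00, 13.00).
web: A = 12 × 220 = 2640.00, centroid at (140.00, 136.00).
top flange: A = 170 × 12 = 2040.00, centroid at (140.00, 252.00).
ΣA = 11960.00 mm²
ΣAx_c = (7280.00)(140.00) + (2640.00)(140.00) + (2040.00)(140.00) = 1674400.00 mm³
ΣAy_c = (7280.00)(13.00) + (2640.00)(136.00) + (2040.00)(252.00) = 967760.00 mm³
x_c = 1674400.00 / 11960.00 = 140.00 mm
y_c = 967760.00 / 11960.00 = 80.92 mm

x_c = 140.00 mm, y_c = 80.92 mm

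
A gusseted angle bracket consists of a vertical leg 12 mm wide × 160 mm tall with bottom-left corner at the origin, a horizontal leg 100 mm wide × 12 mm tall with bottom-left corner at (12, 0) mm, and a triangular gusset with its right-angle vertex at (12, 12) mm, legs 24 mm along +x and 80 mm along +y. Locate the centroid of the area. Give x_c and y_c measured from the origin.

x_c = 25.76 mm, y_c = 48.51 mm

vertical leg: A = 12 × 160 = 1920.00, centroid at (6.00, 80.00).
horizontal leg: A = 100 × 12 = 1200.00, centroid at (62.00, 6.00).
gusset: A = ½·24·80 = 960.00, centroid at (20.00, 38.67).
ΣA = 4080.00 mm²
ΣAx_c = (1920.00)(6.00) + (1200.00)(62.00) + (960.00)(20.00) = 105120.00 mm³
ΣAy_c = (1920.00)(80.00) + (1200.00)(6.00) + (960.00)(38.67) = 197920.00 mm³
x_c = 105120.00 / 4080.00 = 25.76 mm
y_c = 197920.00 / 4080.00 = 48.51 mm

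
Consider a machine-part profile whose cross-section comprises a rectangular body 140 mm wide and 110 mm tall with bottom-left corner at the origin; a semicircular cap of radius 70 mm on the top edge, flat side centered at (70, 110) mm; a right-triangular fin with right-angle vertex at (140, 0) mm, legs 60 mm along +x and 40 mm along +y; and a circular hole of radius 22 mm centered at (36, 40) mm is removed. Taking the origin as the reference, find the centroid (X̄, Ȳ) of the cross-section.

rectangular body: A = 140 × 110 = 15400.00, centroid at (70.00, 55.00).
semicircular top: A = ½π·70² = 7696.90, centroid at (70.00, 139.71).
triangular fin: A = ½·60·40 = 1200.00, centroid at (160.00, 13.33).
hole: A = −π·22² = -1520.53, centroid at (36.00, 40.00).
ΣA = 22776.37 mm², ΣAX̄ = 1754044.03 mm³, ΣAȲ = 1877504.65 mm³.
X̄ = 1754044.03/22776.37 = 77.01 mm; Ȳ = 1877504.65/22776.37 = 82.43 mm.

X̄ = 77.01 mm, Ȳ = 82.43 mm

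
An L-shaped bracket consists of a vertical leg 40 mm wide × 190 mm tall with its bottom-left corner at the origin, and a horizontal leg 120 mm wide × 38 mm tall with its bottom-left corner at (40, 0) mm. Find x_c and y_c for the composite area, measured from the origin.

x_c = 50.00 mm, y_c = 66.50 mm

vertical leg: A = 40 × 190 = 7600.00, centroid at (20.00, 95.00).
horizontal leg: A = 120 × 38 = 4560.00, centroid at (100.00, 19.00).
ΣA = 12160.00 mm²
ΣAx_c = (7600.00)(20.00) + (4560.00)(100.00) = 608000.00 mm³
ΣAy_c = (7600.00)(95.00) + (4560.00)(19.00) = 808640.00 mm³
x_c = 608000.00 / 12160.00 = 50.00 mm
y_c = 808640.00 / 12160.00 = 66.50 mm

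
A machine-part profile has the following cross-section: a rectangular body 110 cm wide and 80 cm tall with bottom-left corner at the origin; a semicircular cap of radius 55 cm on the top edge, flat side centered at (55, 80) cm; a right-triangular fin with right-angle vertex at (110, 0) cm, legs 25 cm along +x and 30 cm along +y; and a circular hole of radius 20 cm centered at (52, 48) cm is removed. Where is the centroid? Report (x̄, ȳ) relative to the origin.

x̄ = 57.17 cm, ȳ = 62.07 cm

rectangular body: A = 110 × 80 = 8800.00, centroid at (55.00, 40.00).
semicircular top: A = ½π·55² = 4751.66, centroid at (55.00, 103.34).
triangular fin: A = ½·25·30 = 375.00, centroid at (118.33, 10.00).
hole: A = −π·20² = -1256.64, centroid at (52.00, 48.00).
ΣA = 12670.02 cm²
ΣAx̄ = (8800.00)(55.00) + (4751.66)(55.00) + (375.00)(118.33) + (-1256.64)(52.00) = 724371.11 cm³
ΣAȳ = (8800.00)(40.00) + (4751.66)(103.34) + (375.00)(10.00) + (-1256.64)(48.00) = 786480.80 cm³
x̄ = 724371.11 / 12670.02 = 57.17 cm
ȳ = 786480.80 / 12670.02 = 62.07 cm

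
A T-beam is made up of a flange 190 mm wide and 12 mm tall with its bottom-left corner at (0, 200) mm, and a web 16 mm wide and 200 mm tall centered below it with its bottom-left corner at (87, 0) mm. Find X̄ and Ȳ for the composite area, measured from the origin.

Part | A | x̄ᵢ | ȳᵢ | A·x̄ᵢ | A·ȳᵢ
web | 3200.00 | 95.00 | 100.00 | 304000.00 | 320000.00
flange | 2280.00 | 95.00 | 206.00 | 216600.00 | 469680.00
Σ | 5480.00 |  |  | 520600.00 | 789680.00
X̄ = 520600.00 / 5480.00 = 95.00 mm
Ȳ = 789680.00 / 5480.00 = 144.10 mm

X̄ = 95.00 mm, Ȳ = 144.10 mm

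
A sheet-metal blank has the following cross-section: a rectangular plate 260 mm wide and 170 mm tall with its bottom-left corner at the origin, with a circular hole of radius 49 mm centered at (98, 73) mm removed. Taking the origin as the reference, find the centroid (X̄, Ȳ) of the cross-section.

Part | A | x̄ᵢ | ȳᵢ | A·x̄ᵢ | A·ȳᵢ
plate | 44200.00 | 130.00 | 85.00 | 5746000.00 | 3757000.00
hole | -7542.96 | 98.00 | 73.00 | -739210.47 | -550636.37
Σ | 36657.04 |  |  | 5006789.53 | 3206363.63
X̄ = 5006789.53 / 36657.04 = 136.58 mm
Ȳ = 3206363.63 / 36657.04 = 87.47 mm

X̄ = 136.58 mm, Ȳ = 87.47 mm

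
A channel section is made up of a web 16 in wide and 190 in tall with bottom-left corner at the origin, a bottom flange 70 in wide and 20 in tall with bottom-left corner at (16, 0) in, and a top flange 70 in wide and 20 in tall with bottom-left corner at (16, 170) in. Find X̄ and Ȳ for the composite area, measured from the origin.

X̄ = 28.62 in, Ȳ = 95.00 in

Part | A | x̄ᵢ | ȳᵢ | A·x̄ᵢ | A·ȳᵢ
web | 3040.00 | 8.00 | 95.00 | 24320.00 | 288800.00
bottom flange | 1400.00 | 51.00 | 10.00 | 71400.00 | 14000.00
top flange | 1400.00 | 51.00 | 180.00 | 71400.00 | 252000.00
Σ | 5840.00 |  |  | 167120.00 | 554800.00
X̄ = 167120.00 / 5840.00 = 28.62 in
Ȳ = 554800.00 / 5840.00 = 95.00 in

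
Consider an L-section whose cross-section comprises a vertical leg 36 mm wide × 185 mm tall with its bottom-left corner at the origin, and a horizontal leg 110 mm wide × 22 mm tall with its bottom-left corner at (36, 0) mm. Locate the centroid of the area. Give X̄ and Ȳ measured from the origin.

vertical leg: A = 36 × 185 = 6660.00, centroid at (18.00, 92.50).
horizontal leg: A = 110 × 22 = 2420.00, centroid at (91.00, 11.00).
ΣA = 9080.00 mm²
ΣAX̄ = (6660.00)(18.00) + (2420.00)(91.00) = 340100.00 mm³
ΣAȲ = (6660.00)(92.50) + (2420.00)(11.00) = 642670.00 mm³
X̄ = 340100.00 / 9080.00 = 37.46 mm
Ȳ = 642670.00 / 9080.00 = 70.78 mm

X̄ = 37.46 mm, Ȳ = 70.78 mm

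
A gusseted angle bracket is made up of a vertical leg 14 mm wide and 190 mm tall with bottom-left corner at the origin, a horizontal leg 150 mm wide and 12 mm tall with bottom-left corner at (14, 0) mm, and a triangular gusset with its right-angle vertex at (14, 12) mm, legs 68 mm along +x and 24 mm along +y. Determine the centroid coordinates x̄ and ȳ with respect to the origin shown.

x̄ = 39.56 mm, ȳ = 53.04 mm

vertical leg: A = 14 × 190 = 2660.00, centroid at (7.00, 95.00).
horizontal leg: A = 150 × 12 = 1800.00, centroid at (89.00, 6.00).
gusset: A = ½·68·24 = 816.00, centroid at (36.67, 20.00).
ΣA = 5276.00 mm²
ΣAx̄ = (2660.00)(7.00) + (1800.00)(89.00) + (816.00)(36.67) = 208740.00 mm³
ΣAȳ = (2660.00)(95.00) + (1800.00)(6.00) + (816.00)(20.00) = 279820.00 mm³
x̄ = 208740.00 / 5276.00 = 39.56 mm
ȳ = 279820.00 / 5276.00 = 53.04 mm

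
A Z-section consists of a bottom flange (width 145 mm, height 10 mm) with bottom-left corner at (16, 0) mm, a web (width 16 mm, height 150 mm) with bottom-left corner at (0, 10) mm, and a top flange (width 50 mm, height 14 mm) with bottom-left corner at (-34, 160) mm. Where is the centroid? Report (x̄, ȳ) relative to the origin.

Part | A | x̄ᵢ | ȳᵢ | A·x̄ᵢ | A·ȳᵢ
bottom flange | 1450.00 | 88.50 | 5.00 | 128325.00 | 7250.00
web | 2400.00 | 8.00 | 85.00 | 19200.00 | 204000.00
top flange | 700.00 | -9.00 | 167.00 | -6300.00 | 116900.00
Σ | 4550.00 |  |  | 141225.00 | 328150.00
x̄ = 141225.00 / 4550.00 = 31.04 mm
ȳ = 328150.00 / 4550.00 = 72.12 mm

x̄ = 31.04 mm, ȳ = 72.12 mm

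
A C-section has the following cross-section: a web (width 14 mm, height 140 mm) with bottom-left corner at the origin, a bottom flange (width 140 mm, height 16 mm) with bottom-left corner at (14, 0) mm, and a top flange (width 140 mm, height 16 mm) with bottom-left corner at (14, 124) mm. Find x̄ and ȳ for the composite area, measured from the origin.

Part | A | x̄ᵢ | ȳᵢ | A·x̄ᵢ | A·ȳᵢ
web | 1960.00 | 7.00 | 70.00 | 13720.00 | 137200.00
bottom flange | 2240.00 | 84.00 | 8.00 | 188160.00 | 17920.00
top flange | 2240.00 | 84.00 | 132.00 | 188160.00 | 295680.00
Σ | 6440.00 |  |  | 390040.00 | 450800.00
x̄ = 390040.00 / 6440.00 = 60.57 mm
ȳ = 450800.00 / 6440.00 = 70.00 mm

x̄ = 60.57 mm, ȳ = 70.00 mm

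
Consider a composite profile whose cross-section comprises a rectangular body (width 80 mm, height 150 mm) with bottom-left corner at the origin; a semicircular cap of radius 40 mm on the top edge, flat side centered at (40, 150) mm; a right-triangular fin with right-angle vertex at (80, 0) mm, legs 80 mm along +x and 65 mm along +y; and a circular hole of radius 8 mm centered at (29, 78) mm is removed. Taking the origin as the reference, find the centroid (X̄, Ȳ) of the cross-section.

X̄ = 50.38 mm, Ȳ = 80.43 mm

Part | A | x̄ᵢ | ȳᵢ | A·x̄ᵢ | A·ȳᵢ
rectangular body | 12000.00 | 40.00 | 75.00 | 480000.00 | 900000.00
semicircular top | 2513.27 | 40.00 | 166.98 | 100530.96 | 419657.79
triangular fin | 2600.00 | 106.67 | 21.67 | 277333.33 | 56333.33
hole | -201.06 | 29.00 | 78.00 | -5830.80 | -15682.83
Σ | 16912.21 |  |  | 852033.50 | 1360308.29
X̄ = 852033.50 / 16912.21 = 50.38 mm
Ȳ = 1360308.29 / 16912.21 = 80.43 mm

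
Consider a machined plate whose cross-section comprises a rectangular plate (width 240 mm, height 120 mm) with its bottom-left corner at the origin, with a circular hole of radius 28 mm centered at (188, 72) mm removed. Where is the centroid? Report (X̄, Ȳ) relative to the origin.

X̄ = 113.64 mm, Ȳ = 58.88 mm

Part | A | x̄ᵢ | ȳᵢ | A·x̄ᵢ | A·ȳᵢ
plate | 28800.00 | 120.00 | 60.00 | 3456000.00 | 1728000.00
hole | -2463.01 | 188.00 | 72.00 | -463045.62 | -177336.62
Σ | 26336.99 |  |  | 2992954.38 | 1550663.38
X̄ = 2992954.38 / 26336.99 = 113.64 mm
Ȳ = 1550663.38 / 26336.99 = 58.88 mm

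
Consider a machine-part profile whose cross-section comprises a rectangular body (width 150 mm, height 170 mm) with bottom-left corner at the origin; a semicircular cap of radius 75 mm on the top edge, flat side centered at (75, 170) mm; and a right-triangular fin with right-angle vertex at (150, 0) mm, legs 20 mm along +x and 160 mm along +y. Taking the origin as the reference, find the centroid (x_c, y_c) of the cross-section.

rectangular body: A = 150 × 170 = 25500.00, centroid at (75.00, 85.00).
semicircular top: A = ½π·75² = 8835.73, centroid at (75.00, 201.83).
triangular fin: A = ½·20·160 = 1600.00, centroid at (156.67, 53.33).
ΣA = 35935.73 mm², ΣAx_c = 2825846.37 mm³, ΣAy_c = 4036157.32 mm³.
x_c = 2825846.37/35935.73 = 78.64 mm; y_c = 4036157.32/35935.73 = 112.32 mm.

x_c = 78.64 mm, y_c = 112.32 mm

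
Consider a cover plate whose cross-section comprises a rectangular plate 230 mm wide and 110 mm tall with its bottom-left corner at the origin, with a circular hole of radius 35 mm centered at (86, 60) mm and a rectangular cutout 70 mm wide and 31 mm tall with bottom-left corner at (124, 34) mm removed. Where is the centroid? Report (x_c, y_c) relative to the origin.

plate: A = 230 × 110 = 25300.00, centroid at (115.00, 55.00).
hole 1: A = −π·35² = -3848.45, centroid at (86.00, 60.00).
hole 2: A = −(70 × 31) = -2170.00, centroid at (159.00, 49.50).
ΣA = 19281.55 mm², ΣAx_c = 2233503.21 mm³, ΣAy_c = 1053177.94 mm³.
x_c = 2233503.21/19281.55 = 115.84 mm; y_c = 1053177.94/19281.55 = 54.62 mm.

x_c = 115.84 mm, y_c = 54.62 mm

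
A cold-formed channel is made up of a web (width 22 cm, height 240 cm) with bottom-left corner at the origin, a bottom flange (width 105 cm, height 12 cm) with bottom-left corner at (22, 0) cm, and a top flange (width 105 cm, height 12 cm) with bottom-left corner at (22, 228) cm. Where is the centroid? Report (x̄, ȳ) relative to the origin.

x̄ = 31.52 cm, ȳ = 120.00 cm

Part | A | x̄ᵢ | ȳᵢ | A·x̄ᵢ | A·ȳᵢ
web | 5280.00 | 11.00 | 120.00 | 58080.00 | 633600.00
bottom flange | 1260.00 | 74.50 | 6.00 | 93870.00 | 7560.00
top flange | 1260.00 | 74.50 | 234.00 | 93870.00 | 294840.00
Σ | 7800.00 |  |  | 245820.00 | 936000.00
x̄ = 245820.00 / 7800.00 = 31.52 cm
ȳ = 936000.00 / 7800.00 = 120.00 cm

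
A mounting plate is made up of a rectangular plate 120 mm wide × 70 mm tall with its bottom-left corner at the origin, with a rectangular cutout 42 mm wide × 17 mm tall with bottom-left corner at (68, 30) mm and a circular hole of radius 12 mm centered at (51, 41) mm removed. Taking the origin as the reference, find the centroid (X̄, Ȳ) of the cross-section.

plate: A = 120 × 70 = 8400.00, centroid at (60.00, 35.00).
hole 1: A = −(42 × 17) = -714.00, centroid at (89.00, 38.50).
hole 2: A = −π·12² = -452.39, centroid at (51.00, 41.00).
ΣA = 7233.61 mm², ΣAX̄ = 417382.14 mm³, ΣAȲ = 247963.04 mm³.
X̄ = 417382.14/7233.61 = 57.70 mm; Ȳ = 247963.04/7233.61 = 34.28 mm.

X̄ = 57.70 mm, Ȳ = 34.28 mm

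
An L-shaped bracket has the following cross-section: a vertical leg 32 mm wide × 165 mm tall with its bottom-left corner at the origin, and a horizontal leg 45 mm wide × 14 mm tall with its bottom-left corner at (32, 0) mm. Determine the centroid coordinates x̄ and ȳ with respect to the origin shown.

vertical leg: A = 32 × 165 = 5280.00, centroid at (16.00, 82.50).
horizontal leg: A = 45 × 14 = 630.00, centroid at (54.50, 7.00).
ΣA = 5910.00 mm²
ΣAx̄ = (5280.00)(16.00) + (630.00)(54.50) = 118815.00 mm³
ΣAȳ = (5280.00)(82.50) + (630.00)(7.00) = 440010.00 mm³
x̄ = 118815.00 / 5910.00 = 20.10 mm
ȳ = 440010.00 / 5910.00 = 74.45 mm

x̄ = 20.10 mm, ȳ = 74.45 mm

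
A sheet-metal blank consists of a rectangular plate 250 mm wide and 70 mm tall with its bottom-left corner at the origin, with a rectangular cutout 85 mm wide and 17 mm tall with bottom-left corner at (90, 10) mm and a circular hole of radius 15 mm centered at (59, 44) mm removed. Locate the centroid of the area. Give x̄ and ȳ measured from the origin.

plate: A = 250 × 70 = 17500.00, centroid at (125.00, 35.00).
hole 1: A = −(85 × 17) = -1445.00, centroid at (132.50, 18.50).
hole 2: A = −π·15² = -706.86, centroid at (59.00, 44.00).
ΣA = 15348.14 mm²
ΣAx̄ = (17500.00)(125.00) + (-1445.00)(132.50) + (-706.86)(59.00) = 1954332.86 mm³
ΣAȳ = (17500.00)(35.00) + (-1445.00)(18.50) + (-706.86)(44.00) = 554665.73 mm³
x̄ = 1954332.86 / 15348.14 = 127.33 mm
ȳ = 554665.73 / 15348.14 = 36.14 mm

x̄ = 127.33 mm, ȳ = 36.14 mm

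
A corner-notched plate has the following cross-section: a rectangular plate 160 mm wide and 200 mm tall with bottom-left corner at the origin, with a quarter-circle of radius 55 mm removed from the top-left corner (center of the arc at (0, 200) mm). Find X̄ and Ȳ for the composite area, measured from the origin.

Part | A | x̄ᵢ | ȳᵢ | A·x̄ᵢ | A·ȳᵢ
plate | 32000.00 | 80.00 | 100.00 | 2560000.00 | 3200000.00
removed quarter-circle | -2375.83 | 23.34 | 176.66 | -55458.33 | -419707.56
Σ | 29624.17 |  |  | 2504541.67 | 2780292.44
X̄ = 2504541.67 / 29624.17 = 84.54 mm
Ȳ = 2780292.44 / 29624.17 = 93.85 mm

X̄ = 84.54 mm, Ȳ = 93.85 mm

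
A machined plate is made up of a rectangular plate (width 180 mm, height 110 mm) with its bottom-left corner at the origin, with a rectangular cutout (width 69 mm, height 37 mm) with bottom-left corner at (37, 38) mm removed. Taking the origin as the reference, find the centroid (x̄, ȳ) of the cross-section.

Part | A | x̄ᵢ | ȳᵢ | A·x̄ᵢ | A·ȳᵢ
plate | 19800.00 | 90.00 | 55.00 | 1782000.00 | 1089000.00
hole | -2553.00 | 71.50 | 56.50 | -182539.50 | -144244.50
Σ | 17247.00 |  |  | 1599460.50 | 944755.50
x̄ = 1599460.50 / 17247.00 = 92.74 mm
ȳ = 944755.50 / 17247.00 = 54.78 mm

x̄ = 92.74 mm, ȳ = 54.78 mm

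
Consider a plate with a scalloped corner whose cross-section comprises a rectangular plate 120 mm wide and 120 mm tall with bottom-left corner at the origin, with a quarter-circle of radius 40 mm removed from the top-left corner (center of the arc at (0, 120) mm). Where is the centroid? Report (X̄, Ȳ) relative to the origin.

X̄ = 64.11 mm, Ȳ = 55.89 mm

plate: A = 120 × 120 = 14400.00, centroid at (60.00, 60.00).
removed quarter-circle: A = −¼π·40² = -1256.64, centroid at (16.98, 103.02).
ΣA = 13143.36 mm²
ΣAX̄ = (14400.00)(60.00) + (-1256.64)(16.98) = 842666.67 mm³
ΣAȲ = (14400.00)(60.00) + (-1256.64)(103.02) = 734536.89 mm³
X̄ = 842666.67 / 13143.36 = 64.11 mm
Ȳ = 734536.89 / 13143.36 = 55.89 mm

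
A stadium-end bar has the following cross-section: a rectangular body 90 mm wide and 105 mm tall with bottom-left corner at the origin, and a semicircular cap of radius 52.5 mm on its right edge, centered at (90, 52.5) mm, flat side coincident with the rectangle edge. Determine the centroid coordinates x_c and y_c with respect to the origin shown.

Part | A | x̄ᵢ | ȳᵢ | A·x̄ᵢ | A·ȳᵢ
rectangular body | 9450.00 | 45.00 | 52.50 | 425250.00 | 496125.00
semicircular end | 4329.51 | 112.28 | 52.50 | 486124.41 | 227299.14
Σ | 13779.51 |  |  | 911374.41 | 723424.14
x_c = 911374.41 / 13779.51 = 66.14 mm
y_c = 723424.14 / 13779.51 = 52.50 mm

x_c = 66.14 mm, y_c = 52.50 mm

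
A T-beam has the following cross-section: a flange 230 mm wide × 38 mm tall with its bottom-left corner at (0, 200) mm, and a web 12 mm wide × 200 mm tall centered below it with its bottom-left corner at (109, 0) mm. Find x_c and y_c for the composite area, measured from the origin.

x_c = 115.00 mm, y_c = 193.36 mm

web: A = 12 × 200 = 2400.00, centroid at (115.00, 100.00).
flange: A = 230 × 38 = 8740.00, centroid at (115.00, 219.00).
ΣA = 11140.00 mm²
ΣAx_c = (2400.00)(115.00) + (8740.00)(115.00) = 1281100.00 mm³
ΣAy_c = (2400.00)(100.00) + (8740.00)(219.00) = 2154060.00 mm³
x_c = 1281100.00 / 11140.00 = 115.00 mm
y_c = 2154060.00 / 11140.00 = 193.36 mm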